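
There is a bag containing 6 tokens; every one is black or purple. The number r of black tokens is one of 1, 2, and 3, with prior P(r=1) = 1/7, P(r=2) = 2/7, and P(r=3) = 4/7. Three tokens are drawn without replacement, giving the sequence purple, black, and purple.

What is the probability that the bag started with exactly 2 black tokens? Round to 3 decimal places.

0.343

For each hypothesis, P(data | H) works out to: P(data | r = 1) = (5/6)(1/5)(4/4) = 1/6; P(data | r = 2) = (4/6)(2/5)(3/4) = 1/5; P(data | r = 3) = (3/6)(3/5)(2/4) = 3/20.
The prior-weighted likelihoods are 1/7 · 1/6 = 1/42, 2/7 · 1/5 = 2/35, 4/7 · 3/20 = 3/35; with total 1/6.
So P(r = 2 | data) = (2/35) / (1/6) = 12/35.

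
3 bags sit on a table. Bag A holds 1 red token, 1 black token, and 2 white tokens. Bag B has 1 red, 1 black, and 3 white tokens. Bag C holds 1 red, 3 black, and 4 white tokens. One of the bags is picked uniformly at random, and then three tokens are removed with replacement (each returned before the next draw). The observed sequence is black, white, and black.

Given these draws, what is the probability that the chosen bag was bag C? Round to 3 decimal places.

Under each hypothesis, the probability of the observed sequence is: P(data | bag A) = (1/4)(2/4)(1/4) = 0.03125; P(data | bag B) = (1/5)(3/5)(1/5) = 0.024; P(data | bag C) = (3/8)(4/8)(3/8) = 0.070312.
The prior-weighted likelihoods are 1/3 · 0.03125 = 0.010417, 1/3 · 0.024 = 0.008, 1/3 · 0.070312 = 0.023438; these sum to 0.041854.
Therefore the posterior P(bag C | data) = (0.023438) / (0.041854) = 0.55998.

0.560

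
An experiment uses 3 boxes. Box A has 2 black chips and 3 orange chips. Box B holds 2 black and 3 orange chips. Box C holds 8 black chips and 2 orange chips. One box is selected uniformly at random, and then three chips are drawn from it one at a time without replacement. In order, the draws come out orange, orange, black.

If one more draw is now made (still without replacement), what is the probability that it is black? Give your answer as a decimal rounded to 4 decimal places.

0.5263

Compute the likelihood of the observed sequence for each case: P(data | box A) = (3/5)(2/4)(2/3) = 1/5; P(data | box B) = (3/5)(2/4)(2/3) = 1/5; P(data | box C) = (2/10)(1/9)(8/8) = 1/45.
Weighting by the prior gives 1/3 · 1/5 = 1/15, 1/3 · 1/5 = 1/15, 1/3 · 1/45 = 1/135; with total 19/135.
The posterior is then P(box A | data) = 9/19, P(box B | data) = 9/19, P(box C | data) = 1/19.
The predictive probability is P(black next | data) = (1/2)(9/19) + (1/2)(9/19) + (1)(1/19) = 10/19.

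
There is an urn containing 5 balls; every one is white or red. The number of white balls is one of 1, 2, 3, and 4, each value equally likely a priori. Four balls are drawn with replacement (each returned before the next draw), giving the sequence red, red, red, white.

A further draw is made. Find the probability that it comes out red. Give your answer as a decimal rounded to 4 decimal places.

0.6438

For each hypothesis, P(data | H) works out to: P(data | r = 1) = (4/5)(4/5)(4/5)(1/5) = 0.1024; P(data | r = 2) = (3/5)(3/5)(3/5)(2/5) = 0.0864; P(data | r = 3) = (2/5)(2/5)(2/5)(3/5) = 0.0384; P(data | r = 4) = (1/5)(1/5)(1/5)(4/5) = 0.0064.
Multiplying each by its prior: 1/4 · 0.1024 = 0.0256, 1/4 · 0.0864 = 0.0216, 1/4 · 0.0384 = 0.0096, 1/4 · 0.0064 = 0.0016; summing to 0.0584.
The posterior is then P(r = 1 | data) = 0.43836, P(r = 2 | data) = 0.36986, P(r = 3 | data) = 0.16438, P(r = 4 | data) = 0.027397.
Averaging over the posterior, P(red next | data) = (4/5)(0.43836) + (3/5)(0.36986) + (2/5)(0.16438) + (1/5)(0.027397) = 0.64384.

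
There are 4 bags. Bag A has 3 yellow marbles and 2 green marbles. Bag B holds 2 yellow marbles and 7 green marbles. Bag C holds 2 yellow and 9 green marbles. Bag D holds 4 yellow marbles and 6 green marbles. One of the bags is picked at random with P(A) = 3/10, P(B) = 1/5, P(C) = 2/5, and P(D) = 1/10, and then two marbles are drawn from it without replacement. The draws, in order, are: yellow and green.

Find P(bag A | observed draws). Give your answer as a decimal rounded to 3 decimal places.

0.407

Compute the likelihood of the observed sequence for each case: P(data | bag A) = (3/5)(2/4) = 0.3; P(data | bag B) = (2/9)(7/8) = 0.19444; P(data | bag C) = (2/11)(9/10) = 0.16364; P(data | bag D) = (4/10)(6/9) = 0.26667.
Multiplying each by its prior: 3/10 · 0.3 = 0.09, 1/5 · 0.19444 = 0.038889, 2/5 · 0.16364 = 0.065455, 1/10 · 0.26667 = 0.026667; summing to 0.22101.
So P(bag A | data) = (0.09) / (0.22101) = 0.40722.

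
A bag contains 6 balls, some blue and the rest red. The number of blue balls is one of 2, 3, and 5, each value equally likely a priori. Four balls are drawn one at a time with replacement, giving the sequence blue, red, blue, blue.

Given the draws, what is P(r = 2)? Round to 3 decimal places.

Compute the likelihood of the observed sequence for each case: P(data | r = 2) = (2/6)(4/6)(2/6)(2/6) = 0.024691; P(data | r = 3) = (3/6)(3/6)(3/6)(3/6) = 0.0625; P(data | r = 5) = (5/6)(1/6)(5/6)(5/6) = 0.096451.
The prior-weighted likelihoods are 1/3 · 0.024691 = 0.0082305, 1/3 · 0.0625 = 0.020833, 1/3 · 0.096451 = 0.03215; with total 0.061214.
By Bayes' rule, P(r = 2 | data) = (0.0082305) / (0.061214) = 0.13445.

0.134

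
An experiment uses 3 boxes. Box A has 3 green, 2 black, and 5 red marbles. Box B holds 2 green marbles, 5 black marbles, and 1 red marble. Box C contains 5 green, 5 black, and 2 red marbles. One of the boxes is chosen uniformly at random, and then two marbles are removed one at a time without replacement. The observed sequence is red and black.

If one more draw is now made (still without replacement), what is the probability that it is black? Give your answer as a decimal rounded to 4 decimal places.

The likelihood of the observed sequence under each hypothesis: P(data | box A) = (5/10)(2/9) = 0.11111; P(data | box B) = (1/8)(5/7) = 0.089286; P(data | box C) = (2/12)(5/11) = 0.075758.
The prior-weighted likelihoods are 1/3 · 0.11111 = 0.037037, 1/3 · 0.089286 = 0.029762, 1/3 · 0.075758 = 0.025253; with total 0.092051.
The posterior is then P(box A | data) = 0.40235, P(box B | data) = 0.32332, P(box C | data) = 0.27433.
The predictive probability is P(black next | data) = (1/8)(0.40235) + (2/3)(0.32332) + (2/5)(0.27433) = 0.37557.

0.3756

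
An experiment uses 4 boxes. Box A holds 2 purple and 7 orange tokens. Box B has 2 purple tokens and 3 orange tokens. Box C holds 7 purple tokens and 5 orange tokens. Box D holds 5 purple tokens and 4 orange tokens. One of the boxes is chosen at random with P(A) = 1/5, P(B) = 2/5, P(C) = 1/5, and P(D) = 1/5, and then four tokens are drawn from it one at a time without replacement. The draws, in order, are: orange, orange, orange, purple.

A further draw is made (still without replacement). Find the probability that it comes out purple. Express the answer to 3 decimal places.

Under each hypothesis, the probability of the observed sequence is: P(data | box A) = (7/9)(6/8)(5/7)(2/6) = 0.13889; P(data | box B) = (3/5)(2/4)(1/3)(2/2) = 0.1; P(data | box C) = (5/12)(4/11)(3/10)(7/9) = 0.035354; P(data | box D) = (4/9)(3/8)(2/7)(5/6) = 0.039683.
The prior-weighted likelihoods are 1/5 · 0.13889 = 0.027778, 2/5 · 0.1 = 0.04, 1/5 · 0.035354 = 0.0070707, 1/5 · 0.039683 = 0.0079365; summing to 0.082785.
Dividing through by the total gives posterior P(box A | data) = 0.33554, P(box B | data) = 0.48318, P(box C | data) = 0.08541, P(box D | data) = 0.095869.
Averaging over the posterior, P(purple next | data) = (1/5)(0.33554) + (1)(0.48318) + (3/4)(0.08541) + (4/5)(0.095869) = 0.69104.

0.691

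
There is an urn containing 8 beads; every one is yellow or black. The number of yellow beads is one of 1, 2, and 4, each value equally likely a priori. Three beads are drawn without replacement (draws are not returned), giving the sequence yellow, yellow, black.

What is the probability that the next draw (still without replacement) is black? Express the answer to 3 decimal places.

0.680

Compute the likelihood of the observed sequence for each case: P(data | r = 1) = (1/8)(0/7) = 0; P(data | r = 2) = (2/8)(1/7)(6/6) = 1/28; P(data | r = 4) = (4/8)(3/7)(4/6) = 1/7.
Weighting by the prior gives 1/3 · 0 = 0, 1/3 · 1/28 = 1/84, 1/3 · 1/7 = 1/21; with total 5/84.
Normalising, the posterior is P(r = 1 | data) = 0, P(r = 2 | data) = 1/5, P(r = 4 | data) = 4/5.
Averaging over the posterior, P(black next | data) = (1)(1/5) + (3/5)(4/5) = 17/25.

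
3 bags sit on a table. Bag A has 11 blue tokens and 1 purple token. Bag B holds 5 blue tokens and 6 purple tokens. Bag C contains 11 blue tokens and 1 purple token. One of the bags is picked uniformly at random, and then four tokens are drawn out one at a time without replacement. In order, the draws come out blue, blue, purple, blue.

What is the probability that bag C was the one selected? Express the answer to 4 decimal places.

For each hypothesis, P(data | H) works out to: P(data | bag A) = (11/12)(10/11)(1/10)(9/9) = 1/12; P(data | bag B) = (5/11)(4/10)(6/9)(3/8) = 1/22; P(data | bag C) = (11/12)(10/11)(1/10)(9/9) = 1/12.
Multiplying each by its prior: 1/3 · 1/12 = 1/36, 1/3 · 1/22 = 1/66, 1/3 · 1/12 = 1/36; summing to 7/99.
So P(bag C | data) = (1/36) / (7/99) = 11/28.

0.3929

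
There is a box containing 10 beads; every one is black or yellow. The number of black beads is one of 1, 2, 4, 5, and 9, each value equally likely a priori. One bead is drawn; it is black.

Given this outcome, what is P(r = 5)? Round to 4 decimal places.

0.2381

The likelihood of this draw under each hypothesis: P(data | r = 1) = (1/10) = 1/10; P(data | r = 2) = (2/10) = 1/5; P(data | r = 4) = (4/10) = 2/5; P(data | r = 5) = (5/10) = 1/2; P(data | r = 9) = (9/10) = 9/10.
Multiplying each by its prior: 1/5 · 1/10 = 1/50, 1/5 · 1/5 = 1/25, 1/5 · 2/5 = 2/25, 1/5 · 1/2 = 1/10, 1/5 · 9/10 = 9/50; with total 21/50.
Therefore the posterior P(r = 5 | data) = (1/10) / (21/50) = 5/21.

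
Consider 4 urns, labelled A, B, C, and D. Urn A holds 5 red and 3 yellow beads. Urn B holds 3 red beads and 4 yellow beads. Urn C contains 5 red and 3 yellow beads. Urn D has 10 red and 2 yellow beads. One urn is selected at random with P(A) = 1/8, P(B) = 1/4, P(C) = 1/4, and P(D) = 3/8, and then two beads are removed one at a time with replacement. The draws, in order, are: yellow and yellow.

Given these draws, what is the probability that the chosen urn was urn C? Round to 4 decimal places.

For each hypothesis, P(data | H) works out to: P(data | urn A) = (3/8)(3/8) = 0.14062; P(data | urn B) = (4/7)(4/7) = 0.32653; P(data | urn C) = (3/8)(3/8) = 0.14062; P(data | urn D) = (2/12)(2/12) = 0.027778.
Multiplying each by its prior: 1/8 · 0.14062 = 0.017578, 1/4 · 0.32653 = 0.081633, 1/4 · 0.14062 = 0.035156, 3/8 · 0.027778 = 0.010417; these sum to 0.14478.
So P(urn C | data) = (0.035156) / (0.14478) = 0.24282.

0.2428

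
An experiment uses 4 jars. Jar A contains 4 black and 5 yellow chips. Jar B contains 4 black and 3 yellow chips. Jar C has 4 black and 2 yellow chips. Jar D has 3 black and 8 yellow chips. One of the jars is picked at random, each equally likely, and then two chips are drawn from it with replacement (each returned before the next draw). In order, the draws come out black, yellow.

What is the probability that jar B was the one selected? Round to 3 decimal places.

Compute the likelihood of the observed sequence for each case: P(data | jar A) = (4/9)(5/9) = 0.24691; P(data | jar B) = (4/7)(3/7) = 0.2449; P(data | jar C) = (4/6)(2/6) = 0.22222; P(data | jar D) = (3/11)(8/11) = 0.19835.
Multiplying each by its prior: 1/4 · 0.24691 = 0.061728, 1/4 · 0.2449 = 0.061224, 1/4 · 0.22222 = 0.055556, 1/4 · 0.19835 = 0.049587; with total 0.2281.
Hence P(jar B | data) = (0.061224) / (0.2281) = 0.26842.

0.268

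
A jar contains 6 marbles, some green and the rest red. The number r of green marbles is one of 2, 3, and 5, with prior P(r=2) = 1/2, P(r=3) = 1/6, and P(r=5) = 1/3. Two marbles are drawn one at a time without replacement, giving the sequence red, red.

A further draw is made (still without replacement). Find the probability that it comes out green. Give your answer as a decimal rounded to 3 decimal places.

For each hypothesis, P(data | H) works out to: P(data | r = 2) = (4/6)(3/5) = 2/5; P(data | r = 3) = (3/6)(2/5) = 1/5; P(data | r = 5) = (1/6)(0/5) = 0.
Weighting by the prior gives 1/2 · 2/5 = 1/5, 1/6 · 1/5 = 1/30, 1/3 · 0 = 0; these sum to 7/30.
The posterior is then P(r = 2 | data) = 6/7, P(r = 3 | data) = 1/7, P(r = 5 | data) = 0.
Averaging over the posterior, P(green next | data) = (1/2)(6/7) + (3/4)(1/7) = 15/28.

0.536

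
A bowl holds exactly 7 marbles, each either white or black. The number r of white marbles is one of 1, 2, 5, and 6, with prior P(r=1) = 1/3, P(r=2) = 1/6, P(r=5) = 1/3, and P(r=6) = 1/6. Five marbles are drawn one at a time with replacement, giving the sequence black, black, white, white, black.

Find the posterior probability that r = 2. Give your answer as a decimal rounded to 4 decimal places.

Under each hypothesis, the probability of the observed sequence is: P(data | r = 1) = (6/7)(6/7)(1/7)(1/7)(6/7) = 0.012852; P(data | r = 2) = (5/7)(5/7)(2/7)(2/7)(5/7) = 0.02975; P(data | r = 5) = (2/7)(2/7)(5/7)(5/7)(2/7) = 0.0119; P(data | r = 6) = (1/7)(1/7)(6/7)(6/7)(1/7) = 0.002142.
Multiplying each by its prior: 1/3 · 0.012852 = 0.0042839, 1/6 · 0.02975 = 0.0049583, 1/3 · 0.0119 = 0.0039666, 1/6 · 0.002142 = 0.00035699; these sum to 0.013566.
So P(r = 2 | data) = (0.0049583) / (0.013566) = 0.3655.

0.3655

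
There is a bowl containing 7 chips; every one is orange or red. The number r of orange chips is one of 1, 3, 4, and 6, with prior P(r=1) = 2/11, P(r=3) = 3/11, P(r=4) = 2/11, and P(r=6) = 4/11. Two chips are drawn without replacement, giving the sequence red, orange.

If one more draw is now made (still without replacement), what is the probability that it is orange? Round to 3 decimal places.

0.550

Under each hypothesis, the probability of the observed sequence is: P(data | r = 1) = (6/7)(1/6) = 1/7; P(data | r = 3) = (4/7)(3/6) = 2/7; P(data | r = 4) = (3/7)(4/6) = 2/7; P(data | r = 6) = (1/7)(6/6) = 1/7.
The prior-weighted likelihoods are 2/11 · 1/7 = 2/77, 3/11 · 2/7 = 6/77, 2/11 · 2/7 = 4/77, 4/11 · 1/7 = 4/77; summing to 16/77.
Normalising, the posterior is P(r = 1 | data) = 1/8, P(r = 3 | data) = 3/8, P(r = 4 | data) = 1/4, P(r = 6 | data) = 1/4.
The predictive probability is P(orange next | data) = (0)(1/8) + (2/5)(3/8) + (3/5)(1/4) + (1)(1/4) = 11/20.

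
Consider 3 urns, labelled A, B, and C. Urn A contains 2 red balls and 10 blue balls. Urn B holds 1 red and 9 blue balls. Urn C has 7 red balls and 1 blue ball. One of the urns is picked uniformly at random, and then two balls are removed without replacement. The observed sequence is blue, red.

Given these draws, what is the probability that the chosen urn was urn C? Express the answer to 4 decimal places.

Under each hypothesis, the probability of the observed sequence is: P(data | urn A) = (10/12)(2/11) = 0.15152; P(data | urn B) = (9/10)(1/9) = 0.1; P(data | urn C) = (1/8)(7/7) = 0.125.
The prior-weighted likelihoods are 1/3 · 0.15152 = 0.050505, 1/3 · 0.1 = 0.033333, 1/3 · 0.125 = 0.041667; these sum to 0.12551.
So P(urn C | data) = (0.041667) / (0.12551) = 0.33199.

0.3320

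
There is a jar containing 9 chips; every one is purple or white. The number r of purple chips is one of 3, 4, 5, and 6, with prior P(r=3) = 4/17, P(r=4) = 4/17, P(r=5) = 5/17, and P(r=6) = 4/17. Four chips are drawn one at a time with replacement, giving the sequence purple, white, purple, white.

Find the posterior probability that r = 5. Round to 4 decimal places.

For each hypothesis, P(data | H) works out to: P(data | r = 3) = (3/9)(6/9)(3/9)(6/9) = 0.049383; P(data | r = 4) = (4/9)(5/9)(4/9)(5/9) = 0.060966; P(data | r = 5) = (5/9)(4/9)(5/9)(4/9) = 0.060966; P(data | r = 6) = (6/9)(3/9)(6/9)(3/9) = 0.049383.
Weighting by the prior gives 4/17 · 0.049383 = 0.011619, 4/17 · 0.060966 = 0.014345, 5/17 · 0.060966 = 0.017931, 4/17 · 0.049383 = 0.011619; these sum to 0.055515.
Therefore the posterior P(r = 5 | data) = (0.017931) / (0.055515) = 0.323.

0.3230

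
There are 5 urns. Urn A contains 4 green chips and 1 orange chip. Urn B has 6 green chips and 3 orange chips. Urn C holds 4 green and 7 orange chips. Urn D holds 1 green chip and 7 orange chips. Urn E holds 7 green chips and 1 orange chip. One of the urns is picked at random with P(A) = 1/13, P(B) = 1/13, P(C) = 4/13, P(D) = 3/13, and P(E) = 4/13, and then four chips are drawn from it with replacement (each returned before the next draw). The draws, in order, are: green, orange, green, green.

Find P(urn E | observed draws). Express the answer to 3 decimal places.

The likelihood of the observed sequence under each hypothesis: P(data | urn A) = (4/5)(1/5)(4/5)(4/5) = 0.1024; P(data | urn B) = (6/9)(3/9)(6/9)(6/9) = 0.098765; P(data | urn C) = (4/11)(7/11)(4/11)(4/11) = 0.030599; P(data | urn D) = (1/8)(7/8)(1/8)(1/8) = 0.001709; P(data | urn E) = (7/8)(1/8)(7/8)(7/8) = 0.08374.
Weighting by the prior gives 1/13 · 0.1024 = 0.0078769, 1/13 · 0.098765 = 0.0075973, 4/13 · 0.030599 = 0.0094151, 3/13 · 0.001709 = 0.00039438, 4/13 · 0.08374 = 0.025766; with total 0.05105.
Hence P(urn E | data) = (0.025766) / (0.05105) = 0.50473.

0.505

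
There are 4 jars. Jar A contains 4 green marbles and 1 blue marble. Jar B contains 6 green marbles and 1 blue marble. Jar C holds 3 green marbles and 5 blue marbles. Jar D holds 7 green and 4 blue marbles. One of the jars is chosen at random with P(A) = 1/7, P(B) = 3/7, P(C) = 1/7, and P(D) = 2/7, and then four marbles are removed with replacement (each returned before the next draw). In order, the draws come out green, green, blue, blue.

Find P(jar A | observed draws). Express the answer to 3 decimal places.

The likelihood of the observed sequence under each hypothesis: P(data | jar A) = (4/5)(4/5)(1/5)(1/5) = 0.0256; P(data | jar B) = (6/7)(6/7)(1/7)(1/7) = 0.014994; P(data | jar C) = (3/8)(3/8)(5/8)(5/8) = 0.054932; P(data | jar D) = (7/11)(7/11)(4/11)(4/11) = 0.053548.
The prior-weighted likelihoods are 1/7 · 0.0256 = 0.0036571, 3/7 · 0.014994 = 0.0064259, 1/7 · 0.054932 = 0.0078474, 2/7 · 0.053548 = 0.0153; with total 0.03323.
So P(jar A | data) = (0.0036571) / (0.03323) = 0.11006.

0.110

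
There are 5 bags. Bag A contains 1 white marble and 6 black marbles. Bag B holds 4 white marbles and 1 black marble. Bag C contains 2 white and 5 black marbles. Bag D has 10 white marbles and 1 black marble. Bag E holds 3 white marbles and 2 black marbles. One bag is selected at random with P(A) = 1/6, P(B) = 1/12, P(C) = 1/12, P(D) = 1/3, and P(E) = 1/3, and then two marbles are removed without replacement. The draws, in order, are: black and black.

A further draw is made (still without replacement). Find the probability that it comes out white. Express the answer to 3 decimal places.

Compute the likelihood of the observed sequence for each case: P(data | bag A) = (6/7)(5/6) = 5/7; P(data | bag B) = (1/5)(0/4) = 0; P(data | bag C) = (5/7)(4/6) = 10/21; P(data | bag D) = (1/11)(0/10) = 0; P(data | bag E) = (2/5)(1/4) = 1/10.
Weighting by the prior gives 1/6 · 5/7 = 5/42, 1/12 · 0 = 0, 1/12 · 10/21 = 5/126, 1/3 · 0 = 0, 1/3 · 1/10 = 1/30; summing to 121/630.
Normalising, the posterior is P(bag A | data) = 75/121, P(bag B | data) = 0, P(bag C | data) = 25/121, P(bag D | data) = 0, P(bag E | data) = 21/121.
Averaging over the posterior, P(white next | data) = (1/5)(75/121) + (2/5)(25/121) + (1)(21/121) = 46/121.

0.380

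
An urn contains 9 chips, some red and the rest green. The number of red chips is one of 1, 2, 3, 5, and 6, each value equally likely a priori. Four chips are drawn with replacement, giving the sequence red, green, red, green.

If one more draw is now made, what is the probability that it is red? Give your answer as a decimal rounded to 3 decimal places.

Under each hypothesis, the probability of the observed sequence is: P(data | r = 1) = (1/9)(8/9)(1/9)(8/9) = 0.0097546; P(data | r = 2) = (2/9)(7/9)(2/9)(7/9) = 0.029873; P(data | r = 3) = (3/9)(6/9)(3/9)(6/9) = 0.049383; P(data | r = 5) = (5/9)(4/9)(5/9)(4/9) = 0.060966; P(data | r = 6) = (6/9)(3/9)(6/9)(3/9) = 0.049383.
Weighting by the prior gives 1/5 · 0.0097546 = 0.0019509, 1/5 · 0.029873 = 0.0059747, 1/5 · 0.049383 = 0.0098765, 1/5 · 0.060966 = 0.012193, 1/5 · 0.049383 = 0.0098765; with total 0.039872.
Dividing through by the total gives posterior P(r = 1 | data) = 0.04893, P(r = 2 | data) = 0.14985, P(r = 3 | data) = 0.24771, P(r = 5 | data) = 0.30581, P(r = 6 | data) = 0.24771.
Averaging over the posterior, P(red next | data) = (1/9)(0.04893) + (2/9)(0.14985) + (1/3)(0.24771) + (5/9)(0.30581) + (2/3)(0.24771) = 0.45634.

0.456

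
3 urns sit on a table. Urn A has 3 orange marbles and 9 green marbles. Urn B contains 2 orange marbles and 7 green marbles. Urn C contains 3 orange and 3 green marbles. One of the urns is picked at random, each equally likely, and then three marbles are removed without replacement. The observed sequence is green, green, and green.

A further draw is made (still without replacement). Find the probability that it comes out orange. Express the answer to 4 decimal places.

0.3726

Under each hypothesis, the probability of the observed sequence is: P(data | urn A) = (9/12)(8/11)(7/10) = 21/55; P(data | urn B) = (7/9)(6/8)(5/7) = 5/12; P(data | urn C) = (3/6)(2/5)(1/4) = 1/20.
The prior-weighted likelihoods are 1/3 · 21/55 = 7/55, 1/3 · 5/12 = 5/36, 1/3 · 1/20 = 1/60; summing to 28/99.
Normalising, the posterior is P(urn A | data) = 9/20, P(urn B | data) = 55/112, P(urn C | data) = 33/560.
The predictive probability is P(orange next | data) = (1/3)(9/20) + (1/3)(55/112) + (1)(33/560) = 313/840.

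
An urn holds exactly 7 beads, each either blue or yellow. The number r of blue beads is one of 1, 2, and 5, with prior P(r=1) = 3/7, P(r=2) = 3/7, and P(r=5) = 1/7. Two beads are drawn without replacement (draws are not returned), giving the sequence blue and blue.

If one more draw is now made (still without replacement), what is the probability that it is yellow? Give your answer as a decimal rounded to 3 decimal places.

0.538

Compute the likelihood of the observed sequence for each case: P(data | r = 1) = (1/7)(0/6) = 0; P(data | r = 2) = (2/7)(1/6) = 1/21; P(data | r = 5) = (5/7)(4/6) = 10/21.
Weighting by the prior gives 3/7 · 0 = 0, 3/7 · 1/21 = 1/49, 1/7 · 10/21 = 10/147; with total 13/147.
The posterior is then P(r = 1 | data) = 0, P(r = 2 | data) = 3/13, P(r = 5 | data) = 10/13.
So P(yellow next | data) = Σ P(yellow next | H) P(H | data) = (1)(3/13) + (2/5)(10/13) = 7/13.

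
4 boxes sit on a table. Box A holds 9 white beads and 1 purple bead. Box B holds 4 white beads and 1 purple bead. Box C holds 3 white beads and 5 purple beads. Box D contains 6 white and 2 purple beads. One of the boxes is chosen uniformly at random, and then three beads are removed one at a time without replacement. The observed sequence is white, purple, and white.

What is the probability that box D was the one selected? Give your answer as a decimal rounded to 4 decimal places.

0.3145

Compute the likelihood of the observed sequence for each case: P(data | box A) = (9/10)(1/9)(8/8) = 0.1; P(data | box B) = (4/5)(1/4)(3/3) = 0.2; P(data | box C) = (3/8)(5/7)(2/6) = 0.089286; P(data | box D) = (6/8)(2/7)(5/6) = 0.17857.
The prior-weighted likelihoods are 1/4 · 0.1 = 0.025, 1/4 · 0.2 = 0.05, 1/4 · 0.089286 = 0.022321, 1/4 · 0.17857 = 0.044643; summing to 0.14196.
By Bayes' rule, P(box D | data) = (0.044643) / (0.14196) = 0.31447.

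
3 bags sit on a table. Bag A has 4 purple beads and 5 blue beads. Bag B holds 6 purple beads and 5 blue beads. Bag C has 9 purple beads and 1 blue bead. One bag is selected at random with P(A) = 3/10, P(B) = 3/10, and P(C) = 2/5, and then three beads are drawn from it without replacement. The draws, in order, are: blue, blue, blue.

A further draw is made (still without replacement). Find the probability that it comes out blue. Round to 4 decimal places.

0.3052

For each hypothesis, P(data | H) works out to: P(data | bag A) = (5/9)(4/8)(3/7) = 0.11905; P(data | bag B) = (5/11)(4/10)(3/9) = 0.060606; P(data | bag C) = (1/10)(0/9) = 0.
The prior-weighted likelihoods are 3/10 · 0.11905 = 0.035714, 3/10 · 0.060606 = 0.018182, 2/5 · 0 = 0; with total 0.053896.
The posterior is then P(bag A | data) = 0.66265, P(bag B | data) = 0.33735, P(bag C | data) = 0.
So P(blue next | data) = Σ P(blue next | H) P(H | data) = (1/3)(0.66265) + (1/4)(0.33735) = 0.30522.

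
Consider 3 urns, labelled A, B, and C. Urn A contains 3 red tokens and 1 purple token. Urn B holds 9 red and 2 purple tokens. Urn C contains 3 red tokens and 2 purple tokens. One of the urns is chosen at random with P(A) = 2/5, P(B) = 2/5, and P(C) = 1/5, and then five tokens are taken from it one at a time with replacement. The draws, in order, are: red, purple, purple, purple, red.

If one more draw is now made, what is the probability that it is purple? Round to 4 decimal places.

0.3097

Under each hypothesis, the probability of the observed sequence is: P(data | urn A) = (3/4)(1/4)(1/4)(1/4)(3/4) = 0.0087891; P(data | urn B) = (9/11)(2/11)(2/11)(2/11)(9/11) = 0.0040236; P(data | urn C) = (3/5)(2/5)(2/5)(2/5)(3/5) = 0.02304.
The prior-weighted likelihoods are 2/5 · 0.0087891 = 0.0035156, 2/5 · 0.0040236 = 0.0016094, 1/5 · 0.02304 = 0.004608; with total 0.0097331.
Dividing through by the total gives posterior P(urn A | data) = 0.3612, P(urn B | data) = 0.16536, P(urn C | data) = 0.47344.
So P(purple next | data) = Σ P(purple next | H) P(H | data) = (1/4)(0.3612) + (2/11)(0.16536) + (2/5)(0.47344) = 0.30974.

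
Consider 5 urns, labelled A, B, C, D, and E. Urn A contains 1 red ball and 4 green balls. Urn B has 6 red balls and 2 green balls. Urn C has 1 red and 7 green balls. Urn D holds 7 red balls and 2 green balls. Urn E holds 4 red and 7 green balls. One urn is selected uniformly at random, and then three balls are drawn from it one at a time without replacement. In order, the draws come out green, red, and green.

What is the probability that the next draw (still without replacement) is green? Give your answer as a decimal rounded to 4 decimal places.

Under each hypothesis, the probability of the observed sequence is: P(data | urn A) = (4/5)(1/4)(3/3) = 0.2; P(data | urn B) = (2/8)(6/7)(1/6) = 0.035714; P(data | urn C) = (7/8)(1/7)(6/6) = 0.125; P(data | urn D) = (2/9)(7/8)(1/7) = 0.027778; P(data | urn E) = (7/11)(4/10)(6/9) = 0.1697.
Weighting by the prior gives 1/5 · 0.2 = 0.04, 1/5 · 0.035714 = 0.0071429, 1/5 · 0.125 = 0.025, 1/5 · 0.027778 = 0.0055556, 1/5 · 0.1697 = 0.033939; summing to 0.11164.
Normalising, the posterior is P(urn A | data) = 0.3583, P(urn B | data) = 0.063982, P(urn C | data) = 0.22394, P(urn D | data) = 0.049764, P(urn E | data) = 0.30401.
So P(green next | data) = Σ P(green next | H) P(H | data) = (1)(0.3583) + (0)(0.063982) + (1)(0.22394) + (0)(0.049764) + (5/8)(0.30401) = 0.77225.

0.7722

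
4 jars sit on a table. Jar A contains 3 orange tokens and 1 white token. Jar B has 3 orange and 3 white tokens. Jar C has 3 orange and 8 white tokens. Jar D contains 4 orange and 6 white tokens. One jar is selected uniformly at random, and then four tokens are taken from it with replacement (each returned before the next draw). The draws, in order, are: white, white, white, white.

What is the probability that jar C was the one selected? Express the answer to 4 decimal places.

0.5880

The likelihood of the observed sequence under each hypothesis: P(data | jar A) = (1/4)(1/4)(1/4)(1/4) = 0.0039062; P(data | jar B) = (3/6)(3/6)(3/6)(3/6) = 0.0625; P(data | jar C) = (8/11)(8/11)(8/11)(8/11) = 0.27976; P(data | jar D) = (6/10)(6/10)(6/10)(6/10) = 0.1296.
Weighting by the prior gives 1/4 · 0.0039062 = 0.00097656, 1/4 · 0.0625 = 0.015625, 1/4 · 0.27976 = 0.069941, 1/4 · 0.1296 = 0.0324; with total 0.11894.
So P(jar C | data) = (0.069941) / (0.11894) = 0.58802.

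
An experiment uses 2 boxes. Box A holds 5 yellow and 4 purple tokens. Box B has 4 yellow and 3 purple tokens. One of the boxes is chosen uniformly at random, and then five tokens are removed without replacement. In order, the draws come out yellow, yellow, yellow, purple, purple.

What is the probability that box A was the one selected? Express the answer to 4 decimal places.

0.4545

For each hypothesis, P(data | H) works out to: P(data | box A) = (5/9)(4/8)(3/7)(4/6)(3/5) = 1/21; P(data | box B) = (4/7)(3/6)(2/5)(3/4)(2/3) = 2/35.
The prior-weighted likelihoods are 1/2 · 1/21 = 1/42, 1/2 · 2/35 = 1/35; these sum to 11/210.
Therefore the posterior P(box A | data) = (1/42) / (11/210) = 5/11.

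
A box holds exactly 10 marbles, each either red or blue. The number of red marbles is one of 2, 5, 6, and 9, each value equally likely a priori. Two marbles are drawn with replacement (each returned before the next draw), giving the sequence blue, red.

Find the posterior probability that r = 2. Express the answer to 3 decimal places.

0.216

Compute the likelihood of the observed sequence for each case: P(data | r = 2) = (8/10)(2/10) = 4/25; P(data | r = 5) = (5/10)(5/10) = 1/4; P(data | r = 6) = (4/10)(6/10) = 6/25; P(data | r = 9) = (1/10)(9/10) = 9/100.
Multiplying each by its prior: 1/4 · 4/25 = 1/25, 1/4 · 1/4 = 1/16, 1/4 · 6/25 = 3/50, 1/4 · 9/100 = 9/400; these sum to 37/200.
So P(r = 2 | data) = (1/25) / (37/200) = 8/37.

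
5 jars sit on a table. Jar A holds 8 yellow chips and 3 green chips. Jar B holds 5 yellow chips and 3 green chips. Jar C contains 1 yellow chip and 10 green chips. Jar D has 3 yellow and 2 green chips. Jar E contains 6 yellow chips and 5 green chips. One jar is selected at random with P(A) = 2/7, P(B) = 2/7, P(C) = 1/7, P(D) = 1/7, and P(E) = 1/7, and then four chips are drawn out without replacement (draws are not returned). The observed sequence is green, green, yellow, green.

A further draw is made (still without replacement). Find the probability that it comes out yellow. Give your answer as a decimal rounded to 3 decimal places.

Compute the likelihood of the observed sequence for each case: P(data | jar A) = (3/11)(2/10)(8/9)(1/8) = 0.0060606; P(data | jar B) = (3/8)(2/7)(5/6)(1/5) = 0.017857; P(data | jar C) = (10/11)(9/10)(1/9)(8/8) = 0.090909; P(data | jar D) = (2/5)(1/4)(3/3)(0/2) = 0; P(data | jar E) = (5/11)(4/10)(6/9)(3/8) = 0.045455.
Weighting by the prior gives 2/7 · 0.0060606 = 0.0017316, 2/7 · 0.017857 = 0.005102, 1/7 · 0.090909 = 0.012987, 1/7 · 0 = 0, 1/7 · 0.045455 = 0.0064935; with total 0.026314.
Normalising, the posterior is P(jar A | data) = 0.065805, P(jar B | data) = 0.19389, P(jar C | data) = 0.49354, P(jar D | data) = 0, P(jar E | data) = 0.24677.
Averaging over the posterior, P(yellow next | data) = (1)(0.065805) + (1)(0.19389) + (0)(0.49354) + (5/7)(0.24677) = 0.43596.

0.436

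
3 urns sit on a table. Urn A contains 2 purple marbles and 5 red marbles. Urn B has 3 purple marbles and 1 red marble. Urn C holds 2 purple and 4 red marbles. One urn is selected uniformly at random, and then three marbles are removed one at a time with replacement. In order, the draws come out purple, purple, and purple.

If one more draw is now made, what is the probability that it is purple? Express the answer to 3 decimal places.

0.696

Under each hypothesis, the probability of the observed sequence is: P(data | urn A) = (2/7)(2/7)(2/7) = 0.023324; P(data | urn B) = (3/4)(3/4)(3/4) = 0.42188; P(data | urn C) = (2/6)(2/6)(2/6) = 0.037037.
Multiplying each by its prior: 1/3 · 0.023324 = 0.0077745, 1/3 · 0.42188 = 0.14062, 1/3 · 0.037037 = 0.012346; with total 0.16075.
Dividing through by the total gives posterior P(urn A | data) = 0.048366, P(urn B | data) = 0.87483, P(urn C | data) = 0.076803.
Averaging over the posterior, P(purple next | data) = (2/7)(0.048366) + (3/4)(0.87483) + (1/3)(0.076803) = 0.69554.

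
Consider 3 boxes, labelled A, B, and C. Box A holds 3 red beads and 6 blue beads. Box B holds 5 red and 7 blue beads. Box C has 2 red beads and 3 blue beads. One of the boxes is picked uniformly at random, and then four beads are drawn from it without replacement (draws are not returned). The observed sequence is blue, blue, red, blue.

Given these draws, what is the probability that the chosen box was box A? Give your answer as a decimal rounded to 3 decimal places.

0.387

The likelihood of the observed sequence under each hypothesis: P(data | box A) = (6/9)(5/8)(3/7)(4/6) = 0.11905; P(data | box B) = (7/12)(6/11)(5/10)(5/9) = 0.088384; P(data | box C) = (3/5)(2/4)(2/3)(1/2) = 0.1.
The prior-weighted likelihoods are 1/3 · 0.11905 = 0.039683, 1/3 · 0.088384 = 0.029461, 1/3 · 0.1 = 0.033333; summing to 0.10248.
Hence P(box A | data) = (0.039683) / (0.10248) = 0.38723.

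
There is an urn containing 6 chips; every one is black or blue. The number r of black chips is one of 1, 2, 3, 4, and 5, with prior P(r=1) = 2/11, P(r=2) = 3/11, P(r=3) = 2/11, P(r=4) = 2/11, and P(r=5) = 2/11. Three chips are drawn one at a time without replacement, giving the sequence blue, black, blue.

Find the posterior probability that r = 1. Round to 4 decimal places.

0.2439

Under each hypothesis, the probability of the observed sequence is: P(data | r = 1) = (5/6)(1/5)(4/4) = 1/6; P(data | r = 2) = (4/6)(2/5)(3/4) = 1/5; P(data | r = 3) = (3/6)(3/5)(2/4) = 3/20; P(data | r = 4) = (2/6)(4/5)(1/4) = 1/15; P(data | r = 5) = (1/6)(5/5)(0/4) = 0.
Weighting by the prior gives 2/11 · 1/6 = 1/33, 3/11 · 1/5 = 3/55, 2/11 · 3/20 = 3/110, 2/11 · 1/15 = 2/165, 2/11 · 0 = 0; with total 41/330.
Hence P(r = 1 | data) = (1/33) / (41/330) = 10/41.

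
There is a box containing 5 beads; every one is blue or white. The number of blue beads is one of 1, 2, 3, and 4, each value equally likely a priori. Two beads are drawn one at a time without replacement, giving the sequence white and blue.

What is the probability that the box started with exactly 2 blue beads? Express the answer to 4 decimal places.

0.3000

The likelihood of the observed sequence under each hypothesis: P(data | r = 1) = (4/5)(1/4) = 1/5; P(data | r = 2) = (3/5)(2/4) = 3/10; P(data | r = 3) = (2/5)(3/4) = 3/10; P(data | r = 4) = (1/5)(4/4) = 1/5.
Weighting by the prior gives 1/4 · 1/5 = 1/20, 1/4 · 3/10 = 3/40, 1/4 · 3/10 = 3/40, 1/4 · 1/5 = 1/20; with total 1/4.
Therefore the posterior P(r = 2 | data) = (3/40) / (1/4) = 3/10.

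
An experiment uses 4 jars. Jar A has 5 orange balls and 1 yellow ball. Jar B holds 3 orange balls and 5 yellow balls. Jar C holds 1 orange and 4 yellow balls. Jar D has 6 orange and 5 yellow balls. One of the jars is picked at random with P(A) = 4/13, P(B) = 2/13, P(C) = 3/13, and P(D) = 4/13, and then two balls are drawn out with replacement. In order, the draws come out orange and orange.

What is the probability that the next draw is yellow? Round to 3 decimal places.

0.292

Compute the likelihood of the observed sequence for each case: P(data | jar A) = (5/6)(5/6) = 0.69444; P(data | jar B) = (3/8)(3/8) = 0.14062; P(data | jar C) = (1/5)(1/5) = 0.04; P(data | jar D) = (6/11)(6/11) = 0.29752.
Multiplying each by its prior: 4/13 · 0.69444 = 0.21368, 2/13 · 0.14062 = 0.021635, 3/13 · 0.04 = 0.0092308, 4/13 · 0.29752 = 0.091545; with total 0.33609.
Dividing through by the total gives posterior P(jar A | data) = 0.63578, P(jar B | data) = 0.064372, P(jar C | data) = 0.027466, P(jar D | data) = 0.27239.
So P(yellow next | data) = Σ P(yellow next | H) P(H | data) = (1/6)(0.63578) + (5/8)(0.064372) + (4/5)(0.027466) + (5/11)(0.27239) = 0.29198.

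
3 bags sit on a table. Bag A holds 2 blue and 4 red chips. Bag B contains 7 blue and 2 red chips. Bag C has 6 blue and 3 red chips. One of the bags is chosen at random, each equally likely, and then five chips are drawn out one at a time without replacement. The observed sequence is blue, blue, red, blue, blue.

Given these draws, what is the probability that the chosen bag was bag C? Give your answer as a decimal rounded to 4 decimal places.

0.3913

Compute the likelihood of the observed sequence for each case: P(data | bag A) = (2/6)(1/5)(4/4)(0/3) = 0; P(data | bag B) = (7/9)(6/8)(2/7)(5/6)(4/5) = 1/9; P(data | bag C) = (6/9)(5/8)(3/7)(4/6)(3/5) = 1/14.
The prior-weighted likelihoods are 1/3 · 0 = 0, 1/3 · 1/9 = 1/27, 1/3 · 1/14 = 1/42; these sum to 23/378.
Hence P(bag C | data) = (1/42) / (23/378) = 9/23.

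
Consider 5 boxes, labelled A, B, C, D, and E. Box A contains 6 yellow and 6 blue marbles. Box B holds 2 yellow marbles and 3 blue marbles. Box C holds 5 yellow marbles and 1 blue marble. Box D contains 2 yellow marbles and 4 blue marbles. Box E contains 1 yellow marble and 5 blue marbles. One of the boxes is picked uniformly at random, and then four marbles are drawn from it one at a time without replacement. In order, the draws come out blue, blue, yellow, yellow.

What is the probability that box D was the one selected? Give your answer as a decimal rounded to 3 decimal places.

0.275

For each hypothesis, P(data | H) works out to: P(data | box A) = (6/12)(5/11)(6/10)(5/9) = 5/66; P(data | box B) = (3/5)(2/4)(2/3)(1/2) = 1/10; P(data | box C) = (1/6)(0/5) = 0; P(data | box D) = (4/6)(3/5)(2/4)(1/3) = 1/15; P(data | box E) = (5/6)(4/5)(1/4)(0/3) = 0.
The prior-weighted likelihoods are 1/5 · 5/66 = 1/66, 1/5 · 1/10 = 1/50, 1/5 · 0 = 0, 1/5 · 1/15 = 1/75, 1/5 · 0 = 0; these sum to 8/165.
By Bayes' rule, P(box D | data) = (1/75) / (8/165) = 11/40.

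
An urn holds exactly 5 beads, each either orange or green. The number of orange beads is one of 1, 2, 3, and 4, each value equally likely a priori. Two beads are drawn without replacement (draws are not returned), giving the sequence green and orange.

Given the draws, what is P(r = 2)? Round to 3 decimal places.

Compute the likelihood of the observed sequence for each case: P(data | r = 1) = (4/5)(1/4) = 1/5; P(data | r = 2) = (3/5)(2/4) = 3/10; P(data | r = 3) = (2/5)(3/4) = 3/10; P(data | r = 4) = (1/5)(4/4) = 1/5.
Multiplying each by its prior: 1/4 · 1/5 = 1/20, 1/4 · 3/10 = 3/40, 1/4 · 3/10 = 3/40, 1/4 · 1/5 = 1/20; summing to 1/4.
By Bayes' rule, P(r = 2 | data) = (3/40) / (1/4) = 3/10.

0.300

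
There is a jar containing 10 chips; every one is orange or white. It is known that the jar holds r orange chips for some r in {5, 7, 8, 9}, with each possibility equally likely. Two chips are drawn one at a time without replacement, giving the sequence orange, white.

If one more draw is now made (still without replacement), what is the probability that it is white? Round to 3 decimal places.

0.278

Compute the likelihood of the observed sequence for each case: P(data | r = 5) = (5/10)(5/9) = 5/18; P(data | r = 7) = (7/10)(3/9) = 7/30; P(data | r = 8) = (8/10)(2/9) = 8/45; P(data | r = 9) = (9/10)(1/9) = 1/10.
Weighting by the prior gives 1/4 · 5/18 = 5/72, 1/4 · 7/30 = 7/120, 1/4 · 8/45 = 2/45, 1/4 · 1/10 = 1/40; these sum to 71/360.
The posterior is then P(r = 5 | data) = 25/71, P(r = 7 | data) = 21/71, P(r = 8 | data) = 16/71, P(r = 9 | data) = 9/71.
Averaging over the posterior, P(white next | data) = (1/2)(25/71) + (1/4)(21/71) + (1/8)(16/71) + (0)(9/71) = 79/284.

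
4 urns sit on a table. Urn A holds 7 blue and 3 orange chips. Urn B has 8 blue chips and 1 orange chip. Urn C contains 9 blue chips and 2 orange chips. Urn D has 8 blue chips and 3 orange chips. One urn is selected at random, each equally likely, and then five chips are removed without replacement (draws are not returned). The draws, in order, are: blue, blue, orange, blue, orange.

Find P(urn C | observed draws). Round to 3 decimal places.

The likelihood of the observed sequence under each hypothesis: P(data | urn A) = (7/10)(6/9)(3/8)(5/7)(2/6) = 0.041667; P(data | urn B) = (8/9)(7/8)(1/7)(6/6)(0/5) = 0; P(data | urn C) = (9/11)(8/10)(2/9)(7/8)(1/7) = 0.018182; P(data | urn D) = (8/11)(7/10)(3/9)(6/8)(2/7) = 0.036364.
Weighting by the prior gives 1/4 · 0.041667 = 0.010417, 1/4 · 0 = 0, 1/4 · 0.018182 = 0.0045455, 1/4 · 0.036364 = 0.0090909; these sum to 0.024053.
Therefore the posterior P(urn C | data) = (0.0045455) / (0.024053) = 0.18898.

0.189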